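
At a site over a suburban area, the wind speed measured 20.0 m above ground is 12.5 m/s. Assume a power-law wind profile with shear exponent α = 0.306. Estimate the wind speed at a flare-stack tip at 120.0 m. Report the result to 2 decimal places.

21.63 m/s

Power-law profile: V₂ = V₁ · (z₂/z₁)^α
V₂ = 12.5 × (120.0/20.0)^0.306 = 12.5 × (6.0000)^0.306
    = 12.5 × 1.7303 = 21.6284 m/s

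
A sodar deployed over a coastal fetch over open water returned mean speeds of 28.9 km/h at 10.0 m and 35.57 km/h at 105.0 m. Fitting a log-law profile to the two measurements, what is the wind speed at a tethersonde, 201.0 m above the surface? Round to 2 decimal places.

37.41 km/h

Log law: V ∝ ln(z/z₀). From the pair, with r = V₁/V₂ = 0.81248,
ln z₀ = (ln z₁ − r·ln z₂)/(1 − r) = (2.3026 − 0.81248×4.6540)/0.18752 = -7.8855 → z₀ = 0.0003761 m
V₃ = V₁ · ln(z₃/z₀)/ln(z₁/z₀) = 28.9 × 13.1888/10.1881 = 37.4120 km/h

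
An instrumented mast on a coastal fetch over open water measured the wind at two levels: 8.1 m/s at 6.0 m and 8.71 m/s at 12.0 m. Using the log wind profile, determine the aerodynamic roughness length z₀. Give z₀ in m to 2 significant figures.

z₀ ≈ 0.00060 m

Log law: V(z) ∝ ln(z/z₀). With r = V₁/V₂ = 8.1/8.71 = 0.92997,
r · ln(z₂/z₀) = ln(z₁/z₀) ⇒ ln z₀ = (ln z₁ − r·ln z₂)/(1 − r)
ln z₀ = (1.79176 − 0.92997×2.48491) / 0.07003 = -7.4123
z₀ = exp(-7.4123) = 0.0006038 m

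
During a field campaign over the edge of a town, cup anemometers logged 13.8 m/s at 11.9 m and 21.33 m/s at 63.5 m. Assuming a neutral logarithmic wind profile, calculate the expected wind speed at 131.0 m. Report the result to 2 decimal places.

Log law: V ∝ ln(z/z₀). From the pair, with r = V₁/V₂ = 0.64698,
ln z₀ = (ln z₁ − r·ln z₂)/(1 − r) = (2.4765 − 0.64698×4.1510)/0.35302 = -0.5923 → z₀ = 0.5531 m
V₃ = V₁ · ln(z₃/z₀)/ln(z₁/z₀) = 13.8 × 5.4675/3.0688 = 24.5864 m/s

24.59 m/s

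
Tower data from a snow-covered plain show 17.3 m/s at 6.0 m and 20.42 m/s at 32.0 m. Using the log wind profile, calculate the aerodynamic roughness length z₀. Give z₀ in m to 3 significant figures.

z₀ ≈ 0.000559 m

Log law: V(z) ∝ ln(z/z₀). With r = V₁/V₂ = 17.3/20.42 = 0.84721,
r · ln(z₂/z₀) = ln(z₁/z₀) ⇒ ln z₀ = (ln z₁ − r·ln z₂)/(1 − r)
ln z₀ = (1.79176 − 0.84721×3.46574) / 0.15279 = -7.4902
z₀ = exp(-7.4902) = 0.0005585 m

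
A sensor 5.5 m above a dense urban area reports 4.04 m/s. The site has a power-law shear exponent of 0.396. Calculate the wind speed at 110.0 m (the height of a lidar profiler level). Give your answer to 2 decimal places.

Power-law profile: V₂ = V₁ · (z₂/z₁)^α
V₂ = 4.04 × (110.0/5.5)^0.396 = 4.04 × (20.0000)^0.396
    = 4.04 × 3.2750 = 13.2309 m/s

13.23 m/s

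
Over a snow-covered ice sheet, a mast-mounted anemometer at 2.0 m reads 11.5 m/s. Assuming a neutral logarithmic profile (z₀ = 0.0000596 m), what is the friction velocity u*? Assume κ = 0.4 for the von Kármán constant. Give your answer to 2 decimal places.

u* ≈ 0.44 m/s

Log law: V(z) = (u*/κ) · ln(z/z₀) ⇒ u* = κ · V / ln(z/z₀)
u* = 0.4 × 11.5 / ln(2.0/0.0000596) = 0.4 × 11.5 / 10.4210
   = 4.6000 / 10.4210 = 0.4414 m/s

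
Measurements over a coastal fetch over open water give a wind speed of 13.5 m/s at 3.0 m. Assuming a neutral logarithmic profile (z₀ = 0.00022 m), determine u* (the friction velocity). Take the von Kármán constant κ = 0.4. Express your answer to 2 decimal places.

u* ≈ 0.57 m/s

Log law: V(z) = (u*/κ) · ln(z/z₀) ⇒ u* = κ · V / ln(z/z₀)
u* = 0.4 × 13.5 / ln(3.0/0.00022) = 0.4 × 13.5 / 9.5205
   = 5.4000 / 9.5205 = 0.5672 m/s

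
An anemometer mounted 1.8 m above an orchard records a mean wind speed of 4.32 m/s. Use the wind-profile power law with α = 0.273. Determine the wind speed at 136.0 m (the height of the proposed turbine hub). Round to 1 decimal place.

Power-law profile: V₂ = V₁ · (z₂/z₁)^α
V₂ = 4.32 × (136.0/1.8)^0.273 = 4.32 × (75.5556)^0.273
    = 4.32 × 3.2566 = 14.0686 m/s

14.1 m/s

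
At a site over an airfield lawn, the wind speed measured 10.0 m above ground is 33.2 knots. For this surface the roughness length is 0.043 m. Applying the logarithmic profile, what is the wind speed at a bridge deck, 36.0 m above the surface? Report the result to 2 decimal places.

41.00 knots

Log law: V(z) ∝ ln(z/z₀), so V₂/V₁ = ln(z₂/z₀) / ln(z₁/z₀).
ln(36.0/0.043) = 6.7301, ln(10.0/0.043) = 5.4491
V₂ = 33.2 × 6.7301/5.4491 = 33.2 × 1.2351 = 41.0044 knots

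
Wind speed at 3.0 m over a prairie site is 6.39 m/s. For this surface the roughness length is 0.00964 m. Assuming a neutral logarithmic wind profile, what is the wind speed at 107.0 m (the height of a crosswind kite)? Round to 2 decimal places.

Log law: V(z) ∝ ln(z/z₀), so V₂/V₁ = ln(z₂/z₀) / ln(z₁/z₀).
ln(107.0/0.00964) = 9.3147, ln(3.0/0.00964) = 5.7404
V₂ = 6.39 × 9.3147/5.7404 = 6.39 × 1.6226 = 10.3687 m/s

10.37 m/s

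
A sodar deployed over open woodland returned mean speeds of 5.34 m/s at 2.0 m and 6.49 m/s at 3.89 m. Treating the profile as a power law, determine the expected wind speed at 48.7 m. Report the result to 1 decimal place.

13.6 m/s

First find α: α = ln(V₂/V₁)/ln(z₂/z₁) = ln(6.49/5.34)/ln(3.89/2.0) = 0.19504/0.66526 = 0.2932
Extrapolate from 3.89 m to 48.7 m: V₃ = 6.49 × (48.7/3.89)^0.2932 = 6.49 × 2.0979 = 13.6152 m/s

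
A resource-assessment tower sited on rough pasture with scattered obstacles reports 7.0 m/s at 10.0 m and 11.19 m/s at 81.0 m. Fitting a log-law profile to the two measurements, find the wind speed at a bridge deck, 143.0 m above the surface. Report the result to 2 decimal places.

Log law: V ∝ ln(z/z₀). From the pair, with r = V₁/V₂ = 0.62556,
ln z₀ = (ln z₁ − r·ln z₂)/(1 − r) = (2.3026 − 0.62556×4.3944)/0.37444 = -1.1922 → z₀ = 0.3036 m
V₃ = V₁ · ln(z₃/z₀)/ln(z₁/z₀) = 7.0 × 6.1550/3.4948 = 12.3285 m/s

12.33 m/s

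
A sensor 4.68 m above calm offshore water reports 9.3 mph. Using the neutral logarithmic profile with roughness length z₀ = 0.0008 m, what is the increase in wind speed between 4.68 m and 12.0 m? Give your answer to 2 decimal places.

Log law: V₂ = V₁ · ln(z₂/z₀)/ln(z₁/z₀) = 9.3 × 9.6158/8.6742 = 10.3095 mph
ΔV = 10.3095 − 9.3 = 1.0095 mph

1.01 mph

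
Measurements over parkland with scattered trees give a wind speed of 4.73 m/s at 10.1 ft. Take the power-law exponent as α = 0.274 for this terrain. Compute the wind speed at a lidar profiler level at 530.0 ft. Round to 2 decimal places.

Power-law profile: V₂ = V₁ · (z₂/z₁)^α
V₂ = 4.73 × (530.0/10.1)^0.274 = 4.73 × (52.4752)^0.274
    = 4.73 × 2.9598 = 14.0000 m/s

14.00 m/s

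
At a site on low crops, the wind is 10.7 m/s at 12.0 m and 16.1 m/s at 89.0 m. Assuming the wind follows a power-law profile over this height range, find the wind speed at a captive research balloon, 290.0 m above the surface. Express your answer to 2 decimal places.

20.48 m/s

First find α: α = ln(V₂/V₁)/ln(z₂/z₁) = ln(16.1/10.7)/ln(89.0/12.0) = 0.40858/2.00373 = 0.2039
Extrapolate from 89.0 m to 290.0 m: V₃ = 16.1 × (290.0/89.0)^0.2039 = 16.1 × 1.2723 = 20.4848 m/s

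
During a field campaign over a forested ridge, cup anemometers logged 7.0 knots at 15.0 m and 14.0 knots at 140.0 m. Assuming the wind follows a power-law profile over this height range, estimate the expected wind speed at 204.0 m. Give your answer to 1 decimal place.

First find α: α = ln(V₂/V₁)/ln(z₂/z₁) = ln(14.0/7.0)/ln(140.0/15.0) = 0.69315/2.23359 = 0.3103
Extrapolate from 140.0 m to 204.0 m: V₃ = 14.0 × (204.0/140.0)^0.3103 = 14.0 × 1.1239 = 15.7350 knots

15.7 knots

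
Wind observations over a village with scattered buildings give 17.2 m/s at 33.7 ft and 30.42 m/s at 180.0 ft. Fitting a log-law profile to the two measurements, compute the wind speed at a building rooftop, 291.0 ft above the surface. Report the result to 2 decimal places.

34.21 m/s

Log law: V ∝ ln(z/z₀). From the pair, with r = V₁/V₂ = 0.56542,
ln z₀ = (ln z₁ − r·ln z₂)/(1 − r) = (3.5175 − 0.56542×5.1930)/0.43458 = 1.3376 → z₀ = 3.810 ft
V₃ = V₁ · ln(z₃/z₀)/ln(z₁/z₀) = 17.2 × 4.3357/2.1799 = 34.2103 m/s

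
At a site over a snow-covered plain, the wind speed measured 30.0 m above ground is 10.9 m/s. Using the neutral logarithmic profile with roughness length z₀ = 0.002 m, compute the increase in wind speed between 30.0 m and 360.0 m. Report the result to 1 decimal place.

Log law: V₂ = V₁ · ln(z₂/z₀)/ln(z₁/z₀) = 10.9 × 12.1007/9.6158 = 13.7168 m/s
ΔV = 13.7168 − 10.9 = 2.8168 m/s

2.8 m/s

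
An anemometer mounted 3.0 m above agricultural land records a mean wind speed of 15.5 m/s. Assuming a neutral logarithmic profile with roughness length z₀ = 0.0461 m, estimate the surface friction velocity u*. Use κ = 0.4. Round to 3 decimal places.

u* ≈ 1.485 m/s

Log law: V(z) = (u*/κ) · ln(z/z₀) ⇒ u* = κ · V / ln(z/z₀)
u* = 0.4 × 15.5 / ln(3.0/0.0461) = 0.4 × 15.5 / 4.1756
   = 6.2000 / 4.1756 = 1.4848 m/s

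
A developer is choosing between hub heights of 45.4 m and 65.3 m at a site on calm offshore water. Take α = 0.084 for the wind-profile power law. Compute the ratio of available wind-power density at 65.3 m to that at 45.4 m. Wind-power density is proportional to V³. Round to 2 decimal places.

Speed ratio: V_B/V_A = (z_B/z_A)^α = (65.3/45.4)^0.084 = (1.4383)^0.084 = 1.03100
Power-density ratio: P_B/P_A = (V_B/V_A)³ = (1.03100)³ = 1.09592

1.10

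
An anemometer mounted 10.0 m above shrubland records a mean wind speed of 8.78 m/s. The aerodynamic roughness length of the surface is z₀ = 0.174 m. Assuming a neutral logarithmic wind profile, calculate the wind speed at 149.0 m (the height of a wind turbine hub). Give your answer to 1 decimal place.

14.6 m/s

Log law: V(z) ∝ ln(z/z₀), so V₂/V₁ = ln(z₂/z₀) / ln(z₁/z₀).
ln(149.0/0.174) = 6.7526, ln(10.0/0.174) = 4.0513
V₂ = 8.78 × 6.7526/4.0513 = 8.78 × 1.6668 = 14.6344 m/s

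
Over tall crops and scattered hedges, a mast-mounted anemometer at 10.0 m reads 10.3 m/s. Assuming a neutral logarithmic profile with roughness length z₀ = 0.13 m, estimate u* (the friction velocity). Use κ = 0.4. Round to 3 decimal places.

Log law: V(z) = (u*/κ) · ln(z/z₀) ⇒ u* = κ · V / ln(z/z₀)
u* = 0.4 × 10.3 / ln(10.0/0.13) = 0.4 × 10.3 / 4.3428
   = 4.1200 / 4.3428 = 0.9487 m/s

u* ≈ 0.949 m/s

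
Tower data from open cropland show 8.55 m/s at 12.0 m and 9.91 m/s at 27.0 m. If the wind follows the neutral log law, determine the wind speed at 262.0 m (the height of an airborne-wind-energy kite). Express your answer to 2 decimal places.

Log law: V ∝ ln(z/z₀). From the pair, with r = V₁/V₂ = 0.86276,
ln z₀ = (ln z₁ − r·ln z₂)/(1 − r) = (2.4849 − 0.86276×3.2958)/0.13724 = -2.6132 → z₀ = 0.07330 m
V₃ = V₁ · ln(z₃/z₀)/ln(z₁/z₀) = 8.55 × 8.1816/5.0981 = 13.7212 m/s

13.72 m/s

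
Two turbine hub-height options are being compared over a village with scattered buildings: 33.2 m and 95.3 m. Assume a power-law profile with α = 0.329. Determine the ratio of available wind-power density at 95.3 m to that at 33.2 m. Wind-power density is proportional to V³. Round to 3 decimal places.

2.831

Speed ratio: V_B/V_A = (z_B/z_A)^α = (95.3/33.2)^0.329 = (2.8705)^0.329 = 1.41471
Power-density ratio: P_B/P_A = (V_B/V_A)³ = (1.41471)³ = 2.83140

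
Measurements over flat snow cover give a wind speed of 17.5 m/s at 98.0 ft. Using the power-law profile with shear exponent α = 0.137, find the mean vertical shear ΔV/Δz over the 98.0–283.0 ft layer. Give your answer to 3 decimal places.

Power law: V₂ = V₁ · (z₂/z₁)^α = 17.5 × (2.8878)^0.137 = 20.2365 m/s
ΔV/Δz = (20.2365 − 17.5)/(283.0 − 98.0) = 2.7365/185.0000 = 0.01479 m/s/ft

0.015 m/s/ft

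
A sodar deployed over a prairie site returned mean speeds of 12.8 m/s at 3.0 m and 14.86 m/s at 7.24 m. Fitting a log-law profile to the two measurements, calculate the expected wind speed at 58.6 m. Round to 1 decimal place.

19.7 m/s

Log law: V ∝ ln(z/z₀). From the pair, with r = V₁/V₂ = 0.86137,
ln z₀ = (ln z₁ − r·ln z₂)/(1 − r) = (1.0986 − 0.86137×1.9796)/0.13863 = -4.3756 → z₀ = 0.01258 m
V₃ = V₁ · ln(z₃/z₀)/ln(z₁/z₀) = 12.8 × 8.4464/5.4742 = 19.7495 m/s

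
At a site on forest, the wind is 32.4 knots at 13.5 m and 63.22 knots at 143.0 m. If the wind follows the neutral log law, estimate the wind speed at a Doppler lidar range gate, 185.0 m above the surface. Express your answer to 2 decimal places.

66.58 knots

Log law: V ∝ ln(z/z₀). From the pair, with r = V₁/V₂ = 0.51250,
ln z₀ = (ln z₁ − r·ln z₂)/(1 − r) = (2.6027 − 0.51250×4.9628)/0.48750 = 0.1215 → z₀ = 1.129 m
V₃ = V₁ · ln(z₃/z₀)/ln(z₁/z₀) = 32.4 × 5.0988/2.4811 = 66.5827 knots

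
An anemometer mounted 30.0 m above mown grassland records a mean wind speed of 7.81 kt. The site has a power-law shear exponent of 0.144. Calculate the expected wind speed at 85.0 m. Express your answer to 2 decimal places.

Power-law profile: V₂ = V₁ · (z₂/z₁)^α
V₂ = 7.81 × (85.0/30.0)^0.144 = 7.81 × (2.8333)^0.144
    = 7.81 × 1.1618 = 9.0736 kt

9.07 kt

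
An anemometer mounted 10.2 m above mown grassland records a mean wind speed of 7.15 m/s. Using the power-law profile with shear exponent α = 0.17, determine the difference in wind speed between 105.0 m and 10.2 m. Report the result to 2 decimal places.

3.48 m/s

Power law: V₂ = V₁ · (z₂/z₁)^α = 7.15 × (10.2941)^0.17 = 10.6279 m/s
ΔV = 10.6279 − 7.15 = 3.4779 m/s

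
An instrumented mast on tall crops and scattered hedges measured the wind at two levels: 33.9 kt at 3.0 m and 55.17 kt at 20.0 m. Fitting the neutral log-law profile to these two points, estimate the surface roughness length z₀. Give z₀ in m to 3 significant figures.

Log law: V(z) ∝ ln(z/z₀). With r = V₁/V₂ = 33.9/55.17 = 0.61446,
r · ln(z₂/z₀) = ln(z₁/z₀) ⇒ ln z₀ = (ln z₁ − r·ln z₂)/(1 − r)
ln z₀ = (1.09861 − 0.61446×2.99573) / 0.38554 = -1.9250
z₀ = exp(-1.9250) = 0.1459 m

z₀ ≈ 0.146 m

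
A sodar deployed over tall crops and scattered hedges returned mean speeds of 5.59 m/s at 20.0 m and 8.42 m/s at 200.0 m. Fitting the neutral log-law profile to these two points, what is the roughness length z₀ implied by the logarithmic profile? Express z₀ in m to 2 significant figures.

Log law: V(z) ∝ ln(z/z₀). With r = V₁/V₂ = 5.59/8.42 = 0.66390,
r · ln(z₂/z₀) = ln(z₁/z₀) ⇒ ln z₀ = (ln z₁ − r·ln z₂)/(1 − r)
ln z₀ = (2.99573 − 0.66390×5.29832) / 0.33610 = -1.5525
z₀ = exp(-1.5525) = 0.2117 m

z₀ ≈ 0.21 m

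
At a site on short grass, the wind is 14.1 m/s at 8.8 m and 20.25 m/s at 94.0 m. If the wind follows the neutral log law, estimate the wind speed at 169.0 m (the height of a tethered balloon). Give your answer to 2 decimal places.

Log law: V ∝ ln(z/z₀). From the pair, with r = V₁/V₂ = 0.69630,
ln z₀ = (ln z₁ − r·ln z₂)/(1 − r) = (2.1748 − 0.69630×4.5433)/0.30370 = -3.2556 → z₀ = 0.03856 m
V₃ = V₁ · ln(z₃/z₀)/ln(z₁/z₀) = 14.1 × 8.3855/5.4303 = 21.7731 m/s

21.77 m/s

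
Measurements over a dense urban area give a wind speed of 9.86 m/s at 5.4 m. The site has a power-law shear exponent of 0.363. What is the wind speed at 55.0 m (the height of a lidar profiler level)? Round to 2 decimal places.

Power-law profile: V₂ = V₁ · (z₂/z₁)^α
V₂ = 9.86 × (55.0/5.4)^0.363 = 9.86 × (10.1852)^0.363
    = 9.86 × 2.3222 = 22.8965 m/s

22.90 m/s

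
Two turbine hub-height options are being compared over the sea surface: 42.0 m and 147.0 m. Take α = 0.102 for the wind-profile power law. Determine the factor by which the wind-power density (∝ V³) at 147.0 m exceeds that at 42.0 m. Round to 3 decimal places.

Speed ratio: V_B/V_A = (z_B/z_A)^α = (147.0/42.0)^0.102 = (3.5000)^0.102 = 1.13631
Power-density ratio: P_B/P_A = (V_B/V_A)³ = (1.13631)³ = 1.46718

1.467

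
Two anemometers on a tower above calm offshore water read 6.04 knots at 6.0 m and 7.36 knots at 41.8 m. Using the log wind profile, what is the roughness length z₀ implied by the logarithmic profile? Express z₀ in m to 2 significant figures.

Log law: V(z) ∝ ln(z/z₀). With r = V₁/V₂ = 6.04/7.36 = 0.82065,
r · ln(z₂/z₀) = ln(z₁/z₀) ⇒ ln z₀ = (ln z₁ − r·ln z₂)/(1 − r)
ln z₀ = (1.79176 − 0.82065×3.73290) / 0.17935 = -7.0904
z₀ = exp(-7.0904) = 0.0008331 m

z₀ ≈ 0.00083 m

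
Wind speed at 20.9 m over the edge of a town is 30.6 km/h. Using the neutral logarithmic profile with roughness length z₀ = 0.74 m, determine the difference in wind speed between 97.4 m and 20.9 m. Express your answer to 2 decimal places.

14.10 km/h

Log law: V₂ = V₁ · ln(z₂/z₀)/ln(z₁/z₀) = 30.6 × 4.8799/3.3409 = 44.6969 km/h
ΔV = 44.6969 − 30.6 = 14.0969 km/h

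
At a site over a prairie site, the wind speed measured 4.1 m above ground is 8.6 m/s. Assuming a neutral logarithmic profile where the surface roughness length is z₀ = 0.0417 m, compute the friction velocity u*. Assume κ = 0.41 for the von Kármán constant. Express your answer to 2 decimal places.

u* ≈ 0.77 m/s

Log law: V(z) = (u*/κ) · ln(z/z₀) ⇒ u* = κ · V / ln(z/z₀)
u* = 0.41 × 8.6 / ln(4.1/0.0417) = 0.41 × 8.6 / 4.5882
   = 3.5260 / 4.5882 = 0.7685 m/s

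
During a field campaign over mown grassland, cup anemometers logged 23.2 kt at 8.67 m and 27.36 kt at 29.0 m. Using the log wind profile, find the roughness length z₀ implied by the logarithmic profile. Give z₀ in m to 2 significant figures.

z₀ ≈ 0.010 m

Log law: V(z) ∝ ln(z/z₀). With r = V₁/V₂ = 23.2/27.36 = 0.84795,
r · ln(z₂/z₀) = ln(z₁/z₀) ⇒ ln z₀ = (ln z₁ − r·ln z₂)/(1 − r)
ln z₀ = (2.15987 − 0.84795×3.36730) / 0.15205 = -4.5739
z₀ = exp(-4.5739) = 0.01032 m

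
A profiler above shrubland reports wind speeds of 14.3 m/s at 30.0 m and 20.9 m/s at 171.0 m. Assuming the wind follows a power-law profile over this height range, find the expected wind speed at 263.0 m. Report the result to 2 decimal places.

First find α: α = ln(V₂/V₁)/ln(z₂/z₁) = ln(20.9/14.3)/ln(171.0/30.0) = 0.37949/1.74047 = 0.2180
Extrapolate from 171.0 m to 263.0 m: V₃ = 20.9 × (263.0/171.0)^0.2180 = 20.9 × 1.0984 = 22.9568 m/s

22.96 m/s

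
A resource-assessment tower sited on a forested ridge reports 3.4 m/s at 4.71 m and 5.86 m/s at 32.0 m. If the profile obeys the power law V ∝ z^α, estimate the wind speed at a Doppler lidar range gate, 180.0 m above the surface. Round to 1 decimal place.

First find α: α = ln(V₂/V₁)/ln(z₂/z₁) = ln(5.86/3.4)/ln(32.0/4.71) = 0.54437/1.91605 = 0.2841
Extrapolate from 32.0 m to 180.0 m: V₃ = 5.86 × (180.0/32.0)^0.2841 = 5.86 × 1.6335 = 9.5723 m/s

9.6 m/s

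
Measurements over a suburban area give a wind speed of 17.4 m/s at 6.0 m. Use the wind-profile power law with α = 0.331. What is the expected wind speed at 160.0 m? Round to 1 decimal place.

51.6 m/s

Power-law profile: V₂ = V₁ · (z₂/z₁)^α
V₂ = 17.4 × (160.0/6.0)^0.331 = 17.4 × (26.6667)^0.331
    = 17.4 × 2.9648 = 51.5875 m/s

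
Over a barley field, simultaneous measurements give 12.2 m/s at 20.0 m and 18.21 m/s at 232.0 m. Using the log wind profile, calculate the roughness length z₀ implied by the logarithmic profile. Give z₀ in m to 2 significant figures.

z₀ ≈ 0.14 m

Log law: V(z) ∝ ln(z/z₀). With r = V₁/V₂ = 12.2/18.21 = 0.66996,
r · ln(z₂/z₀) = ln(z₁/z₀) ⇒ ln z₀ = (ln z₁ − r·ln z₂)/(1 − r)
ln z₀ = (2.99573 − 0.66996×5.44674) / 0.33004 = -1.9797
z₀ = exp(-1.9797) = 0.1381 m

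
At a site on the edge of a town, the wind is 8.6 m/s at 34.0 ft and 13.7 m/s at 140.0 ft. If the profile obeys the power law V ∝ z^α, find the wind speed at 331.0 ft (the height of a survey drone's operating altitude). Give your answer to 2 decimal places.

First find α: α = ln(V₂/V₁)/ln(z₂/z₁) = ln(13.7/8.6)/ln(140.0/34.0) = 0.46563/1.41528 = 0.3290
Extrapolate from 140.0 ft to 331.0 ft: V₃ = 13.7 × (331.0/140.0)^0.3290 = 13.7 × 1.3272 = 18.1832 m/s

18.18 m/s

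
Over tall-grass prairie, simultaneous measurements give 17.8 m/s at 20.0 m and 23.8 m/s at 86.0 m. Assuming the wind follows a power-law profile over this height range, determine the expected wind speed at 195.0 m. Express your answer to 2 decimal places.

First find α: α = ln(V₂/V₁)/ln(z₂/z₁) = ln(23.8/17.8)/ln(86.0/20.0) = 0.29049/1.45862 = 0.1992
Extrapolate from 86.0 m to 195.0 m: V₃ = 23.8 × (195.0/86.0)^0.1992 = 23.8 × 1.1771 = 28.0145 m/s

28.01 m/s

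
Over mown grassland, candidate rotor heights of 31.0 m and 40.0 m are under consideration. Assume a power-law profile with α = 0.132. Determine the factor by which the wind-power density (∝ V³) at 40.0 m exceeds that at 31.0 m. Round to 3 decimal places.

Speed ratio: V_B/V_A = (z_B/z_A)^α = (40.0/31.0)^0.132 = (1.2903)^0.132 = 1.03422
Power-density ratio: P_B/P_A = (V_B/V_A)³ = (1.03422)³ = 1.10621

1.106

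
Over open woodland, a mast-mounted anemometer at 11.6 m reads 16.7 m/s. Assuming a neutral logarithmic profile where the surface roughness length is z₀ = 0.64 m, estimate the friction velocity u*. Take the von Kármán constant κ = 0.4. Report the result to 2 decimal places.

Log law: V(z) = (u*/κ) · ln(z/z₀) ⇒ u* = κ · V / ln(z/z₀)
u* = 0.4 × 16.7 / ln(11.6/0.64) = 0.4 × 16.7 / 2.8973
   = 6.6800 / 2.8973 = 2.3056 m/s

u* ≈ 2.31 m/s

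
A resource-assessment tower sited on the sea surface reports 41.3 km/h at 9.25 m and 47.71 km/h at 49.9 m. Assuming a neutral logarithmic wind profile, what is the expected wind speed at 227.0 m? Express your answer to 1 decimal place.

53.5 km/h

Log law: V ∝ ln(z/z₀). From the pair, with r = V₁/V₂ = 0.86565,
ln z₀ = (ln z₁ − r·ln z₂)/(1 − r) = (2.2246 − 0.86565×3.9100)/0.13435 = -8.6345 → z₀ = 0.0001779 m
V₃ = V₁ · ln(z₃/z₀)/ln(z₁/z₀) = 41.3 × 14.0594/10.8591 = 53.4717 km/h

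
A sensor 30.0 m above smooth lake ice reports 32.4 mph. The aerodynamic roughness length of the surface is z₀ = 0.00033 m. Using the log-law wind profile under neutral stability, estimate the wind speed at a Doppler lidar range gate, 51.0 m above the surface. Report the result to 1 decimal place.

Log law: V(z) ∝ ln(z/z₀), so V₂/V₁ = ln(z₂/z₀) / ln(z₁/z₀).
ln(51.0/0.00033) = 11.9482, ln(30.0/0.00033) = 11.4176
V₂ = 32.4 × 11.9482/11.4176 = 32.4 × 1.0465 = 33.9058 mph

33.9 mph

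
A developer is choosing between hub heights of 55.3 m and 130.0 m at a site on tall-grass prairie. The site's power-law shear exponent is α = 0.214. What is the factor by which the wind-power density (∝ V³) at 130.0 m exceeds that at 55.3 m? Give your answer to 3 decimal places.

Speed ratio: V_B/V_A = (z_B/z_A)^α = (130.0/55.3)^0.214 = (2.3508)^0.214 = 1.20072
Power-density ratio: P_B/P_A = (V_B/V_A)³ = (1.20072)³ = 1.73110

1.731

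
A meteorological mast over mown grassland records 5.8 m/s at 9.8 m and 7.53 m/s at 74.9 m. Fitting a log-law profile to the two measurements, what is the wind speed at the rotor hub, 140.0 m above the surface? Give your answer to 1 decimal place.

Log law: V ∝ ln(z/z₀). From the pair, with r = V₁/V₂ = 0.77025,
ln z₀ = (ln z₁ − r·ln z₂)/(1 − r) = (2.2824 − 0.77025×4.3162)/0.22975 = -4.5360 → z₀ = 0.01072 m
V₃ = V₁ · ln(z₃/z₀)/ln(z₁/z₀) = 5.8 × 9.4777/6.8184 = 8.0621 m/s

8.1 m/s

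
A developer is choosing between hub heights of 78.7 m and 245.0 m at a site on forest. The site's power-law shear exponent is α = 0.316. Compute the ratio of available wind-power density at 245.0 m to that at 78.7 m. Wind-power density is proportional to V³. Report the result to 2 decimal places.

2.93

Speed ratio: V_B/V_A = (z_B/z_A)^α = (245.0/78.7)^0.316 = (3.1131)^0.316 = 1.43169
Power-density ratio: P_B/P_A = (V_B/V_A)³ = (1.43169)³ = 2.93458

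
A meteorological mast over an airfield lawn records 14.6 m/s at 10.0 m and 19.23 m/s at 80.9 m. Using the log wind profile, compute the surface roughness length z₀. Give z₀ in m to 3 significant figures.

Log law: V(z) ∝ ln(z/z₀). With r = V₁/V₂ = 14.6/19.23 = 0.75923,
r · ln(z₂/z₀) = ln(z₁/z₀) ⇒ ln z₀ = (ln z₁ − r·ln z₂)/(1 − r)
ln z₀ = (2.30259 − 0.75923×4.39321) / 0.24077 = -4.2899
z₀ = exp(-4.2899) = 0.01371 m

z₀ ≈ 0.0137 m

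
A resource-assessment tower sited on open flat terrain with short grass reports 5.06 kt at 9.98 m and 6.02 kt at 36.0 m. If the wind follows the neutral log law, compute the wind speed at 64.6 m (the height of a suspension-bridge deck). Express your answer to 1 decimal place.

6.5 kt

Log law: V ∝ ln(z/z₀). From the pair, with r = V₁/V₂ = 0.84053,
ln z₀ = (ln z₁ − r·ln z₂)/(1 − r) = (2.3006 − 0.84053×3.5835)/0.15947 = -4.4616 → z₀ = 0.01154 m
V₃ = V₁ · ln(z₃/z₀)/ln(z₁/z₀) = 5.06 × 8.6298/6.7621 = 6.4575 kt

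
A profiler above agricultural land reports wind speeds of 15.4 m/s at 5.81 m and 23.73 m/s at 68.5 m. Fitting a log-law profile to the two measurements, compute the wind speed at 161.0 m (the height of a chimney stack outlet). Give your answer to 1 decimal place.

26.6 m/s

Log law: V ∝ ln(z/z₀). From the pair, with r = V₁/V₂ = 0.64897,
ln z₀ = (ln z₁ − r·ln z₂)/(1 − r) = (1.7596 − 0.64897×4.2268)/0.35103 = -2.8017 → z₀ = 0.06071 m
V₃ = V₁ · ln(z₃/z₀)/ln(z₁/z₀) = 15.4 × 7.8831/4.5613 = 26.6152 m/s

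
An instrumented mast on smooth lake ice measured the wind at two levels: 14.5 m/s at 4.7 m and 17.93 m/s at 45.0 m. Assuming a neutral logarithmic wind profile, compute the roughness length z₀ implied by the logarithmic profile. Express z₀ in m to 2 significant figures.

z₀ ≈ 0.00033 m

Log law: V(z) ∝ ln(z/z₀). With r = V₁/V₂ = 14.5/17.93 = 0.80870,
r · ln(z₂/z₀) = ln(z₁/z₀) ⇒ ln z₀ = (ln z₁ − r·ln z₂)/(1 − r)
ln z₀ = (1.54756 − 0.80870×3.80666) / 0.19130 = -8.0026
z₀ = exp(-8.0026) = 0.0003346 m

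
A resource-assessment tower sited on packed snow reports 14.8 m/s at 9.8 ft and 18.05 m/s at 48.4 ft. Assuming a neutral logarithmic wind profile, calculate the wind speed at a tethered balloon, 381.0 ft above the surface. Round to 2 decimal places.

22.25 m/s

Log law: V ∝ ln(z/z₀). From the pair, with r = V₁/V₂ = 0.81994,
ln z₀ = (ln z₁ − r·ln z₂)/(1 − r) = (2.2824 − 0.81994×3.8795)/0.18006 = -4.9906 → z₀ = 0.006801 ft
V₃ = V₁ · ln(z₃/z₀)/ln(z₁/z₀) = 14.8 × 10.9334/7.2730 = 22.2486 m/s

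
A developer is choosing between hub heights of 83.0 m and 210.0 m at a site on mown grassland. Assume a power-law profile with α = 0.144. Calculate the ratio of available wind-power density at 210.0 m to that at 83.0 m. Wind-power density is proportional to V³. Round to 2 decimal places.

1.49

Speed ratio: V_B/V_A = (z_B/z_A)^α = (210.0/83.0)^0.144 = (2.5301)^0.144 = 1.14302
Power-density ratio: P_B/P_A = (V_B/V_A)³ = (1.14302)³ = 1.49333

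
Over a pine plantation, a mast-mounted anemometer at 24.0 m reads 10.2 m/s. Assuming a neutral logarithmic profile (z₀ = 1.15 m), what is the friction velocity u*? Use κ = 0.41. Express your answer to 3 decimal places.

Log law: V(z) = (u*/κ) · ln(z/z₀) ⇒ u* = κ · V / ln(z/z₀)
u* = 0.41 × 10.2 / ln(24.0/1.15) = 0.41 × 10.2 / 3.0383
   = 4.1820 / 3.0383 = 1.3764 m/s

u* ≈ 1.376 m/s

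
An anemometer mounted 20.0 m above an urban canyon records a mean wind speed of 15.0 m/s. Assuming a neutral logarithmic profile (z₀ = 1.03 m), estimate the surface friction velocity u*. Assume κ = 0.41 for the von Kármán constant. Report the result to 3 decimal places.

u* ≈ 2.073 m/s

Log law: V(z) = (u*/κ) · ln(z/z₀) ⇒ u* = κ · V / ln(z/z₀)
u* = 0.41 × 15.0 / ln(20.0/1.03) = 0.41 × 15.0 / 2.9662
   = 6.1500 / 2.9662 = 2.0734 m/s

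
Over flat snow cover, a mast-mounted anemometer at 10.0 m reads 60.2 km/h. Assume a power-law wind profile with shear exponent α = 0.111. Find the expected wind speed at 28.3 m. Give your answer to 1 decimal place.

67.6 km/h

Power-law profile: V₂ = V₁ · (z₂/z₁)^α
V₂ = 60.2 × (28.3/10.0)^0.111 = 60.2 × (2.8300)^0.111
    = 60.2 × 1.1224 = 67.5686 km/h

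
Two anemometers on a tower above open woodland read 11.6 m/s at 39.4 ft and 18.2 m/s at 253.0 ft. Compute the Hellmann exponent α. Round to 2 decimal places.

α ≈ 0.24

Power law: V₂/V₁ = (z₂/z₁)^α ⇒ α = ln(V₂/V₁) / ln(z₂/z₁)
α = ln(18.2/11.6) / ln(253.0/39.4) = ln(1.5690) / ln(6.4213)
  = 0.45042 / 1.85962 = 0.24221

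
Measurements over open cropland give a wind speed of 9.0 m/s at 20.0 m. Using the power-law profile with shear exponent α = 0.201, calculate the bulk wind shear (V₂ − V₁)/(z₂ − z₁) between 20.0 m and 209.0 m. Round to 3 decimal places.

Power law: V₂ = V₁ · (z₂/z₁)^α = 9.0 × (10.4500)^0.201 = 14.4240 m/s
ΔV/Δz = (14.4240 − 9.0)/(209.0 − 20.0) = 5.4240/189.0000 = 0.02870 m/s/m

0.029 m/s/m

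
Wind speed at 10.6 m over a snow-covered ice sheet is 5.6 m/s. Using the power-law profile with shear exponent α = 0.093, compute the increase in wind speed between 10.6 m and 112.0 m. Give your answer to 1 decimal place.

Power law: V₂ = V₁ · (z₂/z₁)^α = 5.6 × (10.5660)^0.093 = 6.9729 m/s
ΔV = 6.9729 − 5.6 = 1.3729 m/s

1.4 m/s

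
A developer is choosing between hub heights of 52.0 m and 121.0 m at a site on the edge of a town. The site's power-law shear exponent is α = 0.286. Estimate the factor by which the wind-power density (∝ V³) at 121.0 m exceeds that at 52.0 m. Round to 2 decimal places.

2.06

Speed ratio: V_B/V_A = (z_B/z_A)^α = (121.0/52.0)^0.286 = (2.3269)^0.286 = 1.27321
Power-density ratio: P_B/P_A = (V_B/V_A)³ = (1.27321)³ = 2.06395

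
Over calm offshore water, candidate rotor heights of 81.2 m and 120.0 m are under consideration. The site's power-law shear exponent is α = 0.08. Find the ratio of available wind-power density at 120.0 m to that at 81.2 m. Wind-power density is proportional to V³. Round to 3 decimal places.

1.098

Speed ratio: V_B/V_A = (z_B/z_A)^α = (120.0/81.2)^0.08 = (1.4778)^0.08 = 1.03174
Power-density ratio: P_B/P_A = (V_B/V_A)³ = (1.03174)³ = 1.09827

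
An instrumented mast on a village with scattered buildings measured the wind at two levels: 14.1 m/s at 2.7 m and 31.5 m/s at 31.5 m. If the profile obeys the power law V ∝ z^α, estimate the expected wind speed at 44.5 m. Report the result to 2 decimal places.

35.27 m/s

First find α: α = ln(V₂/V₁)/ln(z₂/z₁) = ln(31.5/14.1)/ln(31.5/2.7) = 0.80381/2.45674 = 0.3272
Extrapolate from 31.5 m to 44.5 m: V₃ = 31.5 × (44.5/31.5)^0.3272 = 31.5 × 1.1197 = 35.2699 m/s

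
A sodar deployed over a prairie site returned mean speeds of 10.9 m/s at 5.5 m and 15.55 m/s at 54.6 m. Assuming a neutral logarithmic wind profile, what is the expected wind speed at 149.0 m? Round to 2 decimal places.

17.58 m/s

Log law: V ∝ ln(z/z₀). From the pair, with r = V₁/V₂ = 0.70096,
ln z₀ = (ln z₁ − r·ln z₂)/(1 − r) = (1.7047 − 0.70096×4.0000)/0.29904 = -3.6756 → z₀ = 0.02533 m
V₃ = V₁ · ln(z₃/z₀)/ln(z₁/z₀) = 10.9 × 8.6795/5.3803 = 17.5838 m/s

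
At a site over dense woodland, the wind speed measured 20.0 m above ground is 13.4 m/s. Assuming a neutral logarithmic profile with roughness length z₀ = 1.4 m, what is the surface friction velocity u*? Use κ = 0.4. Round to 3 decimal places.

Log law: V(z) = (u*/κ) · ln(z/z₀) ⇒ u* = κ · V / ln(z/z₀)
u* = 0.4 × 13.4 / ln(20.0/1.4) = 0.4 × 13.4 / 2.6593
   = 5.3600 / 2.6593 = 2.0156 m/s

u* ≈ 2.016 m/s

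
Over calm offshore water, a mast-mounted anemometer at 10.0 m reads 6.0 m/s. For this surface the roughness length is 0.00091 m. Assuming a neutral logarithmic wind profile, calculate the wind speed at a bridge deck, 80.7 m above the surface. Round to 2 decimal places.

Log law: V(z) ∝ ln(z/z₀), so V₂/V₁ = ln(z₂/z₀) / ln(z₁/z₀).
ln(80.7/0.00091) = 11.3928, ln(10.0/0.00091) = 9.3047
V₂ = 6.0 × 11.3928/9.3047 = 6.0 × 1.2244 = 7.3465 m/s

7.35 m/s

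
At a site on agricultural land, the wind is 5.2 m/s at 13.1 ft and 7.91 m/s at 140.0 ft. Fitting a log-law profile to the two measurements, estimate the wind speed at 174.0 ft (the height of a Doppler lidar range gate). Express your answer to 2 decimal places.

Log law: V ∝ ln(z/z₀). From the pair, with r = V₁/V₂ = 0.65740,
ln z₀ = (ln z₁ − r·ln z₂)/(1 − r) = (2.5726 − 0.65740×4.9416)/0.34260 = -1.9731 → z₀ = 0.1390 ft
V₃ = V₁ · ln(z₃/z₀)/ln(z₁/z₀) = 5.2 × 7.1322/4.5457 = 8.1587 m/s

8.16 m/s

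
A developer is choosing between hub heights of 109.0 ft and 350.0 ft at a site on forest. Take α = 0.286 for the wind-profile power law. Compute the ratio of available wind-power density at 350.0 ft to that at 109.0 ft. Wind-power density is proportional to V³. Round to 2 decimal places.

Speed ratio: V_B/V_A = (z_B/z_A)^α = (350.0/109.0)^0.286 = (3.2110)^0.286 = 1.39605
Power-density ratio: P_B/P_A = (V_B/V_A)³ = (1.39605)³ = 2.72081

2.72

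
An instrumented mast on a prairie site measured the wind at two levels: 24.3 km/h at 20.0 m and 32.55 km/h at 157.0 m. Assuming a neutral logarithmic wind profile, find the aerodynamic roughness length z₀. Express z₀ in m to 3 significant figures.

z₀ ≈ 0.0463 m

Log law: V(z) ∝ ln(z/z₀). With r = V₁/V₂ = 24.3/32.55 = 0.74654,
r · ln(z₂/z₀) = ln(z₁/z₀) ⇒ ln z₀ = (ln z₁ − r·ln z₂)/(1 − r)
ln z₀ = (2.99573 − 0.74654×5.05625) / 0.25346 = -3.0734
z₀ = exp(-3.0734) = 0.04626 m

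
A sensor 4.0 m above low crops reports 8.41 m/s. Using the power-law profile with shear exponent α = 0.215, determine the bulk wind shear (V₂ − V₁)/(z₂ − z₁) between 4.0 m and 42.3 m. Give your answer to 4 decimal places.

0.1450 m/s/m

Power law: V₂ = V₁ · (z₂/z₁)^α = 8.41 × (10.5750)^0.215 = 13.9642 m/s
ΔV/Δz = (13.9642 − 8.41)/(42.3 − 4.0) = 5.5542/38.3000 = 0.14502 m/s/m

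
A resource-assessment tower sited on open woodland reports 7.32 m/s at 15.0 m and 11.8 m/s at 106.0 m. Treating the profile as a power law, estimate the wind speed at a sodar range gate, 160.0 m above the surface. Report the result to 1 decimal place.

First find α: α = ln(V₂/V₁)/ln(z₂/z₁) = ln(11.8/7.32)/ln(106.0/15.0) = 0.47749/1.95539 = 0.2442
Extrapolate from 106.0 m to 160.0 m: V₃ = 11.8 × (160.0/106.0)^0.2442 = 11.8 × 1.1058 = 13.0481 m/s

13.0 m/s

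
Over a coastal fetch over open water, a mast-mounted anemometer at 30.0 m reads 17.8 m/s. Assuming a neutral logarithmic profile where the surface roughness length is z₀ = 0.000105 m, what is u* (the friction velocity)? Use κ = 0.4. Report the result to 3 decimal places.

Log law: V(z) = (u*/κ) · ln(z/z₀) ⇒ u* = κ · V / ln(z/z₀)
u* = 0.4 × 17.8 / ln(30.0/0.000105) = 0.4 × 17.8 / 12.5627
   = 7.1200 / 12.5627 = 0.5668 m/s

u* ≈ 0.567 m/s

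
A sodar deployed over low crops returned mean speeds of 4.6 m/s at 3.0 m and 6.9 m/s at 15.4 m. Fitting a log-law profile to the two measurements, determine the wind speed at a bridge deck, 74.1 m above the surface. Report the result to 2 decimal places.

9.11 m/s

Log law: V ∝ ln(z/z₀). From the pair, with r = V₁/V₂ = 0.66667,
ln z₀ = (ln z₁ − r·ln z₂)/(1 − r) = (1.0986 − 0.66667×2.7344)/0.33333 = -2.1729 → z₀ = 0.1138 m
V₃ = V₁ · ln(z₃/z₀)/ln(z₁/z₀) = 4.6 × 6.4783/3.2715 = 9.1090 m/s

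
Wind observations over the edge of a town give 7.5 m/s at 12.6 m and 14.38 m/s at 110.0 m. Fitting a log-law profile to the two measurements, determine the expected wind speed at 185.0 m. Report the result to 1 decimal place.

Log law: V ∝ ln(z/z₀). From the pair, with r = V₁/V₂ = 0.52156,
ln z₀ = (ln z₁ − r·ln z₂)/(1 − r) = (2.5337 − 0.52156×4.7005)/0.47844 = 0.1717 → z₀ = 1.187 m
V₃ = V₁ · ln(z₃/z₀)/ln(z₁/z₀) = 7.5 × 5.0487/2.3620 = 16.0307 m/s

16.0 m/s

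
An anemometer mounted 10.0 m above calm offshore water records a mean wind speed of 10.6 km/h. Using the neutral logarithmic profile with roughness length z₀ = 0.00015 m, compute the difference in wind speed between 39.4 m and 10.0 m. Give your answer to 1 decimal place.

1.3 km/h

Log law: V₂ = V₁ · ln(z₂/z₀)/ln(z₁/z₀) = 10.6 × 12.4786/11.1075 = 11.9085 km/h
ΔV = 11.9085 − 10.6 = 1.3085 km/h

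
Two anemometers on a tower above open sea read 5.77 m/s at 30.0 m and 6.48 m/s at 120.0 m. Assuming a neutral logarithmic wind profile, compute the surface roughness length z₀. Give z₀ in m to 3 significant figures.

Log law: V(z) ∝ ln(z/z₀). With r = V₁/V₂ = 5.77/6.48 = 0.89043,
r · ln(z₂/z₀) = ln(z₁/z₀) ⇒ ln z₀ = (ln z₁ − r·ln z₂)/(1 − r)
ln z₀ = (3.40120 − 0.89043×4.78749) / 0.10957 = -7.8649
z₀ = exp(-7.8649) = 0.0003840 m

z₀ ≈ 0.000384 m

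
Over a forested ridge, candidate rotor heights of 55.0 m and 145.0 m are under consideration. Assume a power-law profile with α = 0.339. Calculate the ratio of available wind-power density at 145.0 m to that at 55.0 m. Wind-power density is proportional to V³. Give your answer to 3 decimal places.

Speed ratio: V_B/V_A = (z_B/z_A)^α = (145.0/55.0)^0.339 = (2.6364)^0.339 = 1.38906
Power-density ratio: P_B/P_A = (V_B/V_A)³ = (1.38906)³ = 2.68017

2.680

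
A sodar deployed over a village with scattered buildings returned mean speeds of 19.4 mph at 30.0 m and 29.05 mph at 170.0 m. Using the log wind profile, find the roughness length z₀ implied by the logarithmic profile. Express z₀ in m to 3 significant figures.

Log law: V(z) ∝ ln(z/z₀). With r = V₁/V₂ = 19.4/29.05 = 0.66781,
r · ln(z₂/z₀) = ln(z₁/z₀) ⇒ ln z₀ = (ln z₁ − r·ln z₂)/(1 − r)
ln z₀ = (3.40120 − 0.66781×5.13580) / 0.33219 = -0.0860
z₀ = exp(-0.0860) = 0.9176 m

z₀ ≈ 0.918 m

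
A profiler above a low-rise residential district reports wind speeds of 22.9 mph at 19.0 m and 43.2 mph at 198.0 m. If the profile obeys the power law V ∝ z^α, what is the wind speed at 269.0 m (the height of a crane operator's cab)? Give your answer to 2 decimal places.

46.94 mph

First find α: α = ln(V₂/V₁)/ln(z₂/z₁) = ln(43.2/22.9)/ln(198.0/19.0) = 0.63470/2.34383 = 0.2708
Extrapolate from 198.0 m to 269.0 m: V₃ = 43.2 × (269.0/198.0)^0.2708 = 43.2 × 1.0865 = 46.9379 mph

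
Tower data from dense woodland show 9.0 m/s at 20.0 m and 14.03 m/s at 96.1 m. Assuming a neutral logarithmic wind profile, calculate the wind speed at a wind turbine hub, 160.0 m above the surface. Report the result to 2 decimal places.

Log law: V ∝ ln(z/z₀). From the pair, with r = V₁/V₂ = 0.64148,
ln z₀ = (ln z₁ − r·ln z₂)/(1 − r) = (2.9957 − 0.64148×4.5654)/0.35852 = 0.1872 → z₀ = 1.206 m
V₃ = V₁ · ln(z₃/z₀)/ln(z₁/z₀) = 9.0 × 4.8880/2.8085 = 15.6636 m/s

15.66 m/s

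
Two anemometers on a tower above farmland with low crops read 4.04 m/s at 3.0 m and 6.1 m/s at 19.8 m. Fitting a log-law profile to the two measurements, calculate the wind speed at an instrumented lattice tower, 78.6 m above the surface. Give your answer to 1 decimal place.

Log law: V ∝ ln(z/z₀). From the pair, with r = V₁/V₂ = 0.66230,
ln z₀ = (ln z₁ − r·ln z₂)/(1 − r) = (1.0986 − 0.66230×2.9857)/0.33770 = -2.6022 → z₀ = 0.07411 m
V₃ = V₁ · ln(z₃/z₀)/ln(z₁/z₀) = 4.04 × 6.9666/3.7009 = 7.6050 m/s

7.6 m/s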